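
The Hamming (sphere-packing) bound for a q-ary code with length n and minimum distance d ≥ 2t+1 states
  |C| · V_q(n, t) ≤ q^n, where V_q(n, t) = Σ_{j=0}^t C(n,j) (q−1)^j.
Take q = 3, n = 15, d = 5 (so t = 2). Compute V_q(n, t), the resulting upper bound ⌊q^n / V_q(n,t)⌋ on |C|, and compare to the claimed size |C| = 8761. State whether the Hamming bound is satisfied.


V_q(n, t) = 451, q^n = 14348907, Hamming bound = 31815, |C| = 8761 ≤ bound (satisfied).

Step 1: Compute V_q(n, t) = Σ_{j=0}^2 C(n, j) (q−1)^j.
  j = 0: C(15,0)·(2)^0 = 1·1 = 1.
  j = 1: C(15,1)·(2)^1 = 15·2 = 30.
  j = 2: C(15,2)·(2)^2 = 105·4 = 420.
  V_q(n, t) = 1 + 30 + 420 = 451.
Step 2: q^n = 3^15 = 14348907.
Step 3: Hamming bound ⌊q^n / V_q(n,t)⌋ = ⌊14348907/451⌋ = 31815.
Step 4: Compare |C| = 8761 to 31815: satisfied.
The claimed |C| lies below the Hamming bound.


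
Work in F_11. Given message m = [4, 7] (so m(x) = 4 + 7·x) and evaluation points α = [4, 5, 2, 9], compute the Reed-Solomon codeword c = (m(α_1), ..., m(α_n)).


c = [10, 6, 7, 1]

Message polynomial: m(x) = 4 + 7·x (mod 11).
For each evaluation point α_i, compute m(α_i) mod 11:
  α_1 = 4: Horner steps 7 → 10, so m(4) = 10.
  α_2 = 5: Horner steps 7 → 6, so m(5) = 6.
  α_3 = 2: Horner steps 7 → 7, so m(2) = 7.
  α_4 = 9: Horner steps 7 → 1, so m(9) = 1.
Codeword c = [10, 6, 7, 1] ∈ F_11^4.


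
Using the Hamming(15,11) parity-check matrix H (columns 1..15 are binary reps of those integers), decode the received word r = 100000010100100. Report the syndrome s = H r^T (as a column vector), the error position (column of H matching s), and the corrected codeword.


s = (1, 1, 1, 0)^T, error position = 14, corrected codeword c = 100000010100110

Compute s = H r^T mod 2 one row at a time:
  s_1 = 1 + 0 + 1 + 0 + 0 + 1 + 0 + 0 = 3 ≡ 1 (mod 2).
  s_2 = 0 + 0 + 0 + 0 + 0 + 1 + 0 + 0 = 1 ≡ 1 (mod 2).
  s_3 = 0 + 0 + 0 + 0 + 1 + 0 + 0 + 0 = 1 ≡ 1 (mod 2).
  s_4 = 1 + 0 + 0 + 0 + 0 + 0 + 1 + 0 = 2 ≡ 0 (mod 2).
s = (1, 1, 1, 0)^T — this equals column 14 of H (binary 1110), so error is at position 14.
Correct: flip bit 14 of r = 100000010100100 to get c = 100000010100110.


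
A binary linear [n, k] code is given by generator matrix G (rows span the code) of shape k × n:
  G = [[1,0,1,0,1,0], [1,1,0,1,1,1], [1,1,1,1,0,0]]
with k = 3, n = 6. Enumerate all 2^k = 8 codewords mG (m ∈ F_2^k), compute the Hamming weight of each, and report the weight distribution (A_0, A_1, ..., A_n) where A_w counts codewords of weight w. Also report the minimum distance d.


Weight distribution: A_0 = 1, A_2 = 1, A_3 = 3, A_4 = 2, A_5 = 1. Minimum distance d = 2.

Enumerate all 2^3 = 8 messages m ∈ F_2^3.
For each, compute codeword c = mG in F_2^6, then tally its weight.
  m = 000 → c = 000000, weight = 0.
  m = 100 → c = 101010, weight = 3.
  m = 010 → c = 110111, weight = 5.
  m = 110 → c = 011101, weight = 4.
  m = 001 → c = 111100, weight = 4.
  m = 101 → c = 010110, weight = 3.
  m = 011 → c = 001011, weight = 3.
  m = 111 → c = 100001, weight = 2.
Tally weights:
  weight 0: 1 codewords.
  weight 2: 1 codewords.
  weight 3: 3 codewords.
  weight 4: 2 codewords.
  weight 5: 1 codewords.
Minimum distance d = smallest w > 0 with A_w > 0 = 2.
Sanity: Σ A_w = 8 = 2^3 = 8 ✓.


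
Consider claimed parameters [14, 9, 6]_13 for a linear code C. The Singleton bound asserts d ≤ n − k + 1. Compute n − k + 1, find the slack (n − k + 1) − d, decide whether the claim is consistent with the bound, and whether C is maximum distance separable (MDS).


Singleton RHS = n − k + 1 = 6, slack = 0, bound satisfied, MDS.

Singleton bound: d ≤ n − k + 1.
Here n = 14, k = 9, so n − k + 1 = 6.
Given d = 6, check d ≤ 6: YES.
Slack = (n − k + 1) − d = 0.
The code is MDS (slack = 0).
Description: the claimed parameters are [14, 9, 6]_13; such a code would be MDS (meets Singleton bound).


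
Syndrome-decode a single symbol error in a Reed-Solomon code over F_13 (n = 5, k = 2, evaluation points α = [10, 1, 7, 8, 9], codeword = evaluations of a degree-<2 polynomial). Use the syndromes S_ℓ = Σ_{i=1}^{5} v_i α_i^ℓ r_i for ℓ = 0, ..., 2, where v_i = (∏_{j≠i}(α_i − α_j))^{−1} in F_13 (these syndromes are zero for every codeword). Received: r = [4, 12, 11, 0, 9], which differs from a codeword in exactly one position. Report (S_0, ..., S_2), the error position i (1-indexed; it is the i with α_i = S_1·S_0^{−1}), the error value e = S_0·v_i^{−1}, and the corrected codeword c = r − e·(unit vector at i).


S = (2, 5, 6), error at position 5, error magnitude e = 7, c = [4, 12, 11, 0, 2].

Step 1: column multipliers v_i = (∏_{j≠i}(α_i − α_j))^{−1} mod 13.
  i = 1 (α = 10): (10−1)(10−7)(10−8)(10−9) = 9·3·2·1 = 54 ≡ 2, so v_1 = 2^{−1} = 7 (mod 13).
  i = 2 (α = 1): (1−10)(1−7)(1−8)(1−9) = (−9)·(−6)·(−7)·(−8) = 3024 ≡ 8, so v_2 = 8^{−1} = 5 (mod 13).
  i = 3 (α = 7): (7−10)(7−1)(7−8)(7−9) = (−3)·6·(−1)·(−2) = −36 ≡ 3, so v_3 = 3^{−1} = 9 (mod 13).
  i = 4 (α = 8): (8−10)(8−1)(8−7)(8−9) = (−2)·7·1·(−1) = 14 ≡ 1, so v_4 = 1^{−1} = 1 (mod 13).
  i = 5 (α = 9): (9−10)(9−1)(9−7)(9−8) = (−1)·8·2·1 = −16 ≡ 10, so v_5 = 10^{−1} = 4 (mod 13).
  v = [7, 5, 9, 1, 4].
Step 2: syndromes of r = [4, 12, 11, 0, 9] (all sums mod 13).
  S_0 = Σ v_i r_i = 7·4 + 5·12 + 9·11 + 1·0 + 4·9 = 223 ≡ 2.
  S_1 = Σ v_i α_i r_i = 7·10·4 + 5·1·12 + 9·7·11 + 1·8·0 + 4·9·9 = 1357 ≡ 5.
  α_i^2 mod 13 = [9, 1, 10, 12, 3].
  S_2 = Σ v_i α_i^2 r_i = 7·9·4 + 5·1·12 + 9·10·11 + 1·12·0 + 4·3·9 = 1410 ≡ 6.
  S = (2, 5, 6) ≠ 0, so r is not a codeword (an error is present).
Step 3: locate the error. For a single error e at position i, S_ℓ = v_i·e·α_i^ℓ, so α_err = S_1/S_0.
  S_0^{−1} = 2^{−1} = 7 (mod 13), so α_err = 5·7 = 35 ≡ 9 = α_5. Error position i = 5.
  Consistency check: S_2/S_1 = 6·8 = 48 ≡ 9 = α_err ✓ (single-error assumption holds).
Step 4: error magnitude e = S_0/v_5 = S_0·∏_{j≠5}(α_5 − α_j) = 2·10 = 20 ≡ 7 (mod 13).
Step 5: correct position 5: c_5 = r_5 − e = 9 − 7 ≡ 2 (mod 13). Hence c = [4, 12, 11, 0, 2].
  Check: interpolating c through the α_i gives m(x) = 10 + 2·x (degree < 2) with m(α_i) = c_i for every i, so c is indeed a codeword.


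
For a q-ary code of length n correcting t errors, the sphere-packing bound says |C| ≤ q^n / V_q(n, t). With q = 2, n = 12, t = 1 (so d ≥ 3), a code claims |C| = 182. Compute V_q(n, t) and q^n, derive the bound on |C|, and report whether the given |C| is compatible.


V_q(n, t) = 13, q^n = 4096, Hamming bound = 315, |C| = 182 ≤ bound (satisfied).

Step 1: Compute V_q(n, t) = Σ_{j=0}^1 C(n, j) (q−1)^j.
  j = 0: C(12,0)·(1)^0 = 1·1 = 1.
  j = 1: C(12,1)·(1)^1 = 12·1 = 12.
  V_q(n, t) = 1 + 12 = 13.
Step 2: q^n = 2^12 = 4096.
Step 3: Hamming bound ⌊q^n / V_q(n,t)⌋ = ⌊4096/13⌋ = 315.
Step 4: Compare |C| = 182 to 315: satisfied.
The claimed |C| lies below the Hamming bound.


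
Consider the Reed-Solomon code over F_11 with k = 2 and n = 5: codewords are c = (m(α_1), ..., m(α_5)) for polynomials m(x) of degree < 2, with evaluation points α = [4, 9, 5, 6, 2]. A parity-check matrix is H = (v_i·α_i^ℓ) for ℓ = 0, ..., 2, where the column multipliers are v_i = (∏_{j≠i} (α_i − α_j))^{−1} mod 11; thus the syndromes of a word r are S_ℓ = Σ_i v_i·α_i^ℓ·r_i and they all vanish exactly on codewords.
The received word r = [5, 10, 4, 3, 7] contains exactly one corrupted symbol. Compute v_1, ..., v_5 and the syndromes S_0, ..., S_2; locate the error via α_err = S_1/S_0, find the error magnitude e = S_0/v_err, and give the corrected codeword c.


S = (5, 1, 9), error at position 2, error magnitude e = 10, c = [5, 0, 4, 3, 7].

Step 1: column multipliers v_i = (∏_{j≠i}(α_i − α_j))^{−1} mod 11.
  i = 1 (α = 4): (4−9)(4−5)(4−6)(4−2) = (−5)·(−1)·(−2)·2 = −20 ≡ 2, so v_1 = 2^{−1} = 6 (mod 11).
  i = 2 (α = 9): (9−4)(9−5)(9−6)(9−2) = 5·4·3·7 = 420 ≡ 2, so v_2 = 2^{−1} = 6 (mod 11).
  i = 3 (α = 5): (5−4)(5−9)(5−6)(5−2) = 1·(−4)·(−1)·3 = 12 ≡ 1, so v_3 = 1^{−1} = 1 (mod 11).
  i = 4 (α = 6): (6−4)(6−9)(6−5)(6−2) = 2·(−3)·1·4 = −24 ≡ 9, so v_4 = 9^{−1} = 5 (mod 11).
  i = 5 (α = 2): (2−4)(2−9)(2−5)(2−6) = (−2)·(−7)·(−3)·(−4) = 168 ≡ 3, so v_5 = 3^{−1} = 4 (mod 11).
  v = [6, 6, 1, 5, 4].
Step 2: syndromes of r = [5, 10, 4, 3, 7] (all sums mod 11).
  S_0 = Σ v_i r_i = 6·5 + 6·10 + 1·4 + 5·3 + 4·7 = 137 ≡ 5.
  S_1 = Σ v_i α_i r_i = 6·4·5 + 6·9·10 + 1·5·4 + 5·6·3 + 4·2·7 = 826 ≡ 1.
  α_i^2 mod 11 = [5, 4, 3, 3, 4].
  S_2 = Σ v_i α_i^2 r_i = 6·5·5 + 6·4·10 + 1·3·4 + 5·3·3 + 4·4·7 = 559 ≡ 9.
  S = (5, 1, 9) ≠ 0, so r is not a codeword (an error is present).
Step 3: locate the error. For a single error e at position i, S_ℓ = v_i·e·α_i^ℓ, so α_err = S_1/S_0.
  S_0^{−1} = 5^{−1} = 9 (mod 11), so α_err = 1·9 = 9 ≡ 9 = α_2. Error position i = 2.
  Consistency check: S_2/S_1 = 9·1 = 9 ≡ 9 = α_err ✓ (single-error assumption holds).
Step 4: error magnitude e = S_0/v_2 = S_0·∏_{j≠2}(α_2 − α_j) = 5·2 = 10 ≡ 10 (mod 11).
Step 5: correct position 2: c_2 = r_2 − e = 10 − 10 ≡ 0 (mod 11). Hence c = [5, 0, 4, 3, 7].
  Check: interpolating c through the α_i gives m(x) = 9 + 10·x (degree < 2) with m(α_i) = c_i for every i, so c is indeed a codeword.


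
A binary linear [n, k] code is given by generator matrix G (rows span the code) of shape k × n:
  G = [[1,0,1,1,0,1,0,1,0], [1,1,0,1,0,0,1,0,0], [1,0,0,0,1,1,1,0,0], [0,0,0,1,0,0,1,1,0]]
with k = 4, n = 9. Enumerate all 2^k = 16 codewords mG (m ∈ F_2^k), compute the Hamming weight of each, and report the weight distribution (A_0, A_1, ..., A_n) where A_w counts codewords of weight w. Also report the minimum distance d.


Weight distribution: A_0 = 1, A_2 = 1, A_3 = 2, A_4 = 5, A_5 = 6, A_6 = 1. Minimum distance d = 2.

Enumerate all 2^4 = 16 messages m ∈ F_2^4.
For each, compute codeword c = mG in F_2^9, then tally its weight.
  m = 0000 → c = 000000000, weight = 0.
  m = 1000 → c = 101101010, weight = 5.
  m = 0100 → c = 110100100, weight = 4.
  m = 1100 → c = 011001110, weight = 5.
  m = 0010 → c = 100011100, weight = 4.
  m = 1010 → c = 001110110, weight = 5.
  m = 0110 → c = 010111000, weight = 4.
  m = 1110 → c = 111010010, weight = 5.
  m = 0001 → c = 000100110, weight = 3.
  m = 1001 → c = 101001100, weight = 4.
  m = 0101 → c = 110000010, weight = 3.
  m = 1101 → c = 011101000, weight = 4.
  m = 0011 → c = 100111010, weight = 5.
  m = 1011 → c = 001010000, weight = 2.
  m = 0111 → c = 010011110, weight = 5.
  m = 1111 → c = 111110100, weight = 6.
Tally weights:
  weight 0: 1 codewords.
  weight 2: 1 codewords.
  weight 3: 2 codewords.
  weight 4: 5 codewords.
  weight 5: 6 codewords.
  weight 6: 1 codewords.
Minimum distance d = smallest w > 0 with A_w > 0 = 2.
Sanity: Σ A_w = 16 = 2^4 = 16 ✓.


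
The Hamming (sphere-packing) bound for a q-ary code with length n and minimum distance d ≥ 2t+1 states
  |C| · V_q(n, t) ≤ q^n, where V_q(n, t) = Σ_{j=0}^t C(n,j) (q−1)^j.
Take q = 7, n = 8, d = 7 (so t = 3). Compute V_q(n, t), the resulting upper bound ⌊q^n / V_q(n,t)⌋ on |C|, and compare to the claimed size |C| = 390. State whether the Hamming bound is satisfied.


V_q(n, t) = 13153, q^n = 5764801, Hamming bound = 438, |C| = 390 ≤ bound (satisfied).

Step 1: Compute V_q(n, t) = Σ_{j=0}^3 C(n, j) (q−1)^j.
  j = 0: C(8,0)·(6)^0 = 1·1 = 1.
  j = 1: C(8,1)·(6)^1 = 8·6 = 48.
  j = 2: C(8,2)·(6)^2 = 28·36 = 1008.
  j = 3: C(8,3)·(6)^3 = 56·216 = 12096.
  V_q(n, t) = 1 + 48 + 1008 + 12096 = 13153.
Step 2: q^n = 7^8 = 5764801.
Step 3: Hamming bound ⌊q^n / V_q(n,t)⌋ = ⌊5764801/13153⌋ = 438.
Step 4: Compare |C| = 390 to 438: satisfied.
The claimed |C| lies below the Hamming bound.


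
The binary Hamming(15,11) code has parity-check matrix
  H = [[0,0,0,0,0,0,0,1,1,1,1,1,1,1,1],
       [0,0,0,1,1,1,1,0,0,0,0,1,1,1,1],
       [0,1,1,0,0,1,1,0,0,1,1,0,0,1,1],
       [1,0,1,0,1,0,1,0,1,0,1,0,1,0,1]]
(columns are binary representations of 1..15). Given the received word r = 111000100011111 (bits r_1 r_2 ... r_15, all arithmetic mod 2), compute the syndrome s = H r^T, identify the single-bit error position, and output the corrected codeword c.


s = (1, 1, 0, 0)^T, error position = 12, corrected codeword c = 111000100010111

Compute s = H r^T mod 2 one row at a time:
  s_1 = 0 + 0 + 0 + 1 + 1 + 1 + 1 + 1 = 5 ≡ 1 (mod 2).
  s_2 = 0 + 0 + 0 + 1 + 1 + 1 + 1 + 1 = 5 ≡ 1 (mod 2).
  s_3 = 1 + 1 + 0 + 1 + 0 + 1 + 1 + 1 = 6 ≡ 0 (mod 2).
  s_4 = 1 + 1 + 0 + 1 + 0 + 1 + 1 + 1 = 6 ≡ 0 (mod 2).
s = (1, 1, 0, 0)^T — this equals column 12 of H (binary 1100), so error is at position 12.
Correct: flip bit 12 of r = 111000100011111 to get c = 111000100010111.


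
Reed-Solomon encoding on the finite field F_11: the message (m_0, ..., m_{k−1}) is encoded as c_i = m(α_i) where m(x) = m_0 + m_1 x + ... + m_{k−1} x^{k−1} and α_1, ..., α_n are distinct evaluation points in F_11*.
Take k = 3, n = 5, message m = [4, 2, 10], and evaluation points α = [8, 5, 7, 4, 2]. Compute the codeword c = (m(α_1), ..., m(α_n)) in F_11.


c = [0, 0, 2, 7, 4]

Message polynomial: m(x) = 4 + 2·x + 10·x^2 (mod 11).
For each evaluation point α_i, compute m(α_i) mod 11:
  α_1 = 8: Horner steps 10 → 5 → 0, so m(8) = 0.
  α_2 = 5: Horner steps 10 → 8 → 0, so m(5) = 0.
  α_3 = 7: Horner steps 10 → 6 → 2, so m(7) = 2.
  α_4 = 4: Horner steps 10 → 9 → 7, so m(4) = 7.
  α_5 = 2: Horner steps 10 → 0 → 4, so m(2) = 4.
Codeword c = [0, 0, 2, 7, 4] ∈ F_11^5.


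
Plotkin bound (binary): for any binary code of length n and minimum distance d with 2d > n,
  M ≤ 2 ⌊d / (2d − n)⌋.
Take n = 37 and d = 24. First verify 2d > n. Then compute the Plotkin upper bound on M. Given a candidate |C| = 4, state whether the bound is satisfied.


Plotkin bound M ≤ 4; given |C| = 4 ≤ bound (satisfied).

Check applicability: 2d = 48, n = 37.
2d − n = 11 > 0, so Plotkin applies.
Compute d/(2d−n) = 24/11 ≈ 2.1818.
⌊d/(2d−n)⌋ = 2.
Plotkin bound: M ≤ 2·2 = 4.
Given |C| = 4, check: satisfied.
This |C| is at the Plotkin bound.


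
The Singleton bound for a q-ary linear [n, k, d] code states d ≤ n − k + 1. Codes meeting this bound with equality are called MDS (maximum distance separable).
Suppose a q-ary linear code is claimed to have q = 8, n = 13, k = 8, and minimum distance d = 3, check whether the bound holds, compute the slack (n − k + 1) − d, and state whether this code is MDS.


Singleton RHS = n − k + 1 = 6, slack = 3, bound satisfied, not MDS.

Singleton bound: d ≤ n − k + 1.
Here n = 13, k = 8, so n − k + 1 = 6.
Given d = 3, check d ≤ 6: YES.
Slack = (n − k + 1) − d = 3.
The code is NOT MDS (slack = 3 > 0).
Description: the claimed parameters are [13, 8, 3]_8; such a code would be non-MDS.


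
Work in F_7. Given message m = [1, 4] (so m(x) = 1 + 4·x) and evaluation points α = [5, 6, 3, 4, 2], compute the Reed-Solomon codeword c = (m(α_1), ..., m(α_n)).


c = [0, 4, 6, 3, 2]

Message polynomial: m(x) = 1 + 4·x (mod 7).
For each evaluation point α_i, compute m(α_i) mod 7:
  α_1 = 5: Horner steps 4 → 0, so m(5) = 0.
  α_2 = 6: Horner steps 4 → 4, so m(6) = 4.
  α_3 = 3: Horner steps 4 → 6, so m(3) = 6.
  α_4 = 4: Horner steps 4 → 3, so m(4) = 3.
  α_5 = 2: Horner steps 4 → 2, so m(2) = 2.
Codeword c = [0, 4, 6, 3, 2] ∈ F_7^5.


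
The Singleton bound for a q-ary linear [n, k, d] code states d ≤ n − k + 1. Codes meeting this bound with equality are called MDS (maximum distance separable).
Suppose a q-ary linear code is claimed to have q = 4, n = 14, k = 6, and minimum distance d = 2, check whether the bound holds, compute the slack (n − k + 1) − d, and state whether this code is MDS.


Singleton RHS = n − k + 1 = 9, slack = 7, bound satisfied, not MDS.

Singleton bound: d ≤ n − k + 1.
Here n = 14, k = 6, so n − k + 1 = 9.
Given d = 2, check d ≤ 9: YES.
Slack = (n − k + 1) − d = 7.
The code is NOT MDS (slack = 7 > 0).
Description: the claimed parameters are [14, 6, 2]_4; such a code would be non-MDS.


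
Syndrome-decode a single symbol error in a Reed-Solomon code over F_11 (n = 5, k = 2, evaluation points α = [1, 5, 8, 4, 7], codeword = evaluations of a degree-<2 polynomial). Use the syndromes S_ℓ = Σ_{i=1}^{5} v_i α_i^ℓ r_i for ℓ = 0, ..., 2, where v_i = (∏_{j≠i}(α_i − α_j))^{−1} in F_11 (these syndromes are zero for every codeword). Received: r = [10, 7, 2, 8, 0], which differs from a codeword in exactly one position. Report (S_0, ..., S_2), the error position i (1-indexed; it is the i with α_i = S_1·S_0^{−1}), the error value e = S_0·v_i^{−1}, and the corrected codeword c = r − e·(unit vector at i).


S = (10, 7, 6), error at position 4, error magnitude e = 3, c = [10, 7, 2, 5, 0].

Step 1: column multipliers v_i = (∏_{j≠i}(α_i − α_j))^{−1} mod 11.
  i = 1 (α = 1): (1−5)(1−8)(1−4)(1−7) = (−4)·(−7)·(−3)·(−6) = 504 ≡ 9, so v_1 = 9^{−1} = 5 (mod 11).
  i = 2 (α = 5): (5−1)(5−8)(5−4)(5−7) = 4·(−3)·1·(−2) = 24 ≡ 2, so v_2 = 2^{−1} = 6 (mod 11).
  i = 3 (α = 8): (8−1)(8−5)(8−4)(8−7) = 7·3·4·1 = 84 ≡ 7, so v_3 = 7^{−1} = 8 (mod 11).
  i = 4 (α = 4): (4−1)(4−5)(4−8)(4−7) = 3·(−1)·(−4)·(−3) = −36 ≡ 8, so v_4 = 8^{−1} = 7 (mod 11).
  i = 5 (α = 7): (7−1)(7−5)(7−8)(7−4) = 6·2·(−1)·3 = −36 ≡ 8, so v_5 = 8^{−1} = 7 (mod 11).
  v = [5, 6, 8, 7, 7].
Step 2: syndromes of r = [10, 7, 2, 8, 0] (all sums mod 11).
  S_0 = Σ v_i r_i = 5·10 + 6·7 + 8·2 + 7·8 + 7·0 = 164 ≡ 10.
  S_1 = Σ v_i α_i r_i = 5·1·10 + 6·5·7 + 8·8·2 + 7·4·8 + 7·7·0 = 612 ≡ 7.
  α_i^2 mod 11 = [1, 3, 9, 5, 5].
  S_2 = Σ v_i α_i^2 r_i = 5·1·10 + 6·3·7 + 8·9·2 + 7·5·8 + 7·5·0 = 600 ≡ 6.
  S = (10, 7, 6) ≠ 0, so r is not a codeword (an error is present).
Step 3: locate the error. For a single error e at position i, S_ℓ = v_i·e·α_i^ℓ, so α_err = S_1/S_0.
  S_0^{−1} = 10^{−1} = 10 (mod 11), so α_err = 7·10 = 70 ≡ 4 = α_4. Error position i = 4.
  Consistency check: S_2/S_1 = 6·8 = 48 ≡ 4 = α_err ✓ (single-error assumption holds).
Step 4: error magnitude e = S_0/v_4 = S_0·∏_{j≠4}(α_4 − α_j) = 10·8 = 80 ≡ 3 (mod 11).
Step 5: correct position 4: c_4 = r_4 − e = 8 − 3 ≡ 5 (mod 11). Hence c = [10, 7, 2, 5, 0].
  Check: interpolating c through the α_i gives m(x) = 8 + 2·x (degree < 2) with m(α_i) = c_i for every i, so c is indeed a codeword.


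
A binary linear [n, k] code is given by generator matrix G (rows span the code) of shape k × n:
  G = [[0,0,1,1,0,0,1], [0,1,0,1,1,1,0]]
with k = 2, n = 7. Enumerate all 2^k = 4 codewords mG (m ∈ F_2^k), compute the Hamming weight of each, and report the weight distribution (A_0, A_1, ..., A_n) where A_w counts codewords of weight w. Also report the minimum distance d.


Weight distribution: A_0 = 1, A_3 = 1, A_4 = 1, A_5 = 1. Minimum distance d = 3.

Enumerate all 2^2 = 4 messages m ∈ F_2^2.
For each, compute codeword c = mG in F_2^7, then tally its weight.
  m = 00 → c = 0000000, weight = 0.
  m = 10 → c = 0011001, weight = 3.
  m = 01 → c = 0101110, weight = 4.
  m = 11 → c = 0110111, weight = 5.
Tally weights:
  weight 0: 1 codewords.
  weight 3: 1 codewords.
  weight 4: 1 codewords.
  weight 5: 1 codewords.
Minimum distance d = smallest w > 0 with A_w > 0 = 3.
Sanity: Σ A_w = 4 = 2^2 = 4 ✓.


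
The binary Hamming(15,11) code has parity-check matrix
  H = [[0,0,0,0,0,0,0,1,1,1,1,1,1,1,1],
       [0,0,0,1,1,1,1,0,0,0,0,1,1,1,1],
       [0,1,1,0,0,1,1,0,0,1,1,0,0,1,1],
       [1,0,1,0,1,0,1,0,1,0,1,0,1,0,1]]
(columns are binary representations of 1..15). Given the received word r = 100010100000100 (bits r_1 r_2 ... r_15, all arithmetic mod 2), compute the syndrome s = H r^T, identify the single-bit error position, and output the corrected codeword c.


s = (1, 1, 1, 0)^T, error position = 14, corrected codeword c = 100010100000110

Compute s = H r^T mod 2 one row at a time:
  s_1 = 0 + 0 + 0 + 0 + 0 + 1 + 0 + 0 = 1 ≡ 1 (mod 2).
  s_2 = 0 + 1 + 0 + 1 + 0 + 1 + 0 + 0 = 3 ≡ 1 (mod 2).
  s_3 = 0 + 0 + 0 + 1 + 0 + 0 + 0 + 0 = 1 ≡ 1 (mod 2).
  s_4 = 1 + 0 + 1 + 1 + 0 + 0 + 1 + 0 = 4 ≡ 0 (mod 2).
s = (1, 1, 1, 0)^T — this equals column 14 of H (binary 1110), so error is at position 14.
Correct: flip bit 14 of r = 100010100000100 to get c = 100010100000110.


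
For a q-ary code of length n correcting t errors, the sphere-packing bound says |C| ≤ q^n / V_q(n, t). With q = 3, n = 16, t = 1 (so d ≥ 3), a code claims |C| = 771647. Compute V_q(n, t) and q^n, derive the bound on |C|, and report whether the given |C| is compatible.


V_q(n, t) = 33, q^n = 43046721, Hamming bound = 1304446, |C| = 771647 ≤ bound (satisfied).

Step 1: Compute V_q(n, t) = Σ_{j=0}^1 C(n, j) (q−1)^j.
  j = 0: C(16,0)·(2)^0 = 1·1 = 1.
  j = 1: C(16,1)·(2)^1 = 16·2 = 32.
  V_q(n, t) = 1 + 32 = 33.
Step 2: q^n = 3^16 = 43046721.
Step 3: Hamming bound ⌊q^n / V_q(n,t)⌋ = ⌊43046721/33⌋ = 1304446.
Step 4: Compare |C| = 771647 to 1304446: satisfied.
The claimed |C| lies below the Hamming bound.


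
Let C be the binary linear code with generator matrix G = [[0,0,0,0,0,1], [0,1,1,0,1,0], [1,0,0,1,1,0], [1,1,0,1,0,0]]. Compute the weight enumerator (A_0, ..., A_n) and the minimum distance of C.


Weight distribution: A_0 = 1, A_1 = 2, A_2 = 2, A_3 = 4, A_4 = 5, A_5 = 2. Minimum distance d = 1.

Enumerate all 2^4 = 16 messages m ∈ F_2^4.
For each, compute codeword c = mG in F_2^6, then tally its weight.
  m = 0000 → c = 000000, weight = 0.
  m = 1000 → c = 000001, weight = 1.
  m = 0100 → c = 011010, weight = 3.
  m = 1100 → c = 011011, weight = 4.
  m = 0010 → c = 100110, weight = 3.
  m = 1010 → c = 100111, weight = 4.
  m = 0110 → c = 111100, weight = 4.
  m = 1110 → c = 111101, weight = 5.
  m = 0001 → c = 110100, weight = 3.
  m = 1001 → c = 110101, weight = 4.
  m = 0101 → c = 101110, weight = 4.
  m = 1101 → c = 101111, weight = 5.
  m = 0011 → c = 010010, weight = 2.
  m = 1011 → c = 010011, weight = 3.
  m = 0111 → c = 001000, weight = 1.
  m = 1111 → c = 001001, weight = 2.
Tally weights:
  weight 0: 1 codewords.
  weight 1: 2 codewords.
  weight 2: 2 codewords.
  weight 3: 4 codewords.
  weight 4: 5 codewords.
  weight 5: 2 codewords.
Minimum distance d = smallest w > 0 with A_w > 0 = 1.
Sanity: Σ A_w = 16 = 2^4 = 16 ✓.


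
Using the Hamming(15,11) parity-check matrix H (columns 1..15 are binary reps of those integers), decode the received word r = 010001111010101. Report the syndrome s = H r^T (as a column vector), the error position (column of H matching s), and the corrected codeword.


s = (1, 0, 1, 1)^T, error position = 11, corrected codeword c = 010001111000101

Compute s = H r^T mod 2 one row at a time:
  s_1 = 1 + 1 + 0 + 1 + 0 + 1 + 0 + 1 = 5 ≡ 1 (mod 2).
  s_2 = 0 + 0 + 1 + 1 + 0 + 1 + 0 + 1 = 4 ≡ 0 (mod 2).
  s_3 = 1 + 0 + 1 + 1 + 0 + 1 + 0 + 1 = 5 ≡ 1 (mod 2).
  s_4 = 0 + 0 + 0 + 1 + 1 + 1 + 1 + 1 = 5 ≡ 1 (mod 2).
s = (1, 0, 1, 1)^T — this equals column 11 of H (binary 1011), so error is at position 11.
Correct: flip bit 11 of r = 010001111010101 to get c = 010001111000101.


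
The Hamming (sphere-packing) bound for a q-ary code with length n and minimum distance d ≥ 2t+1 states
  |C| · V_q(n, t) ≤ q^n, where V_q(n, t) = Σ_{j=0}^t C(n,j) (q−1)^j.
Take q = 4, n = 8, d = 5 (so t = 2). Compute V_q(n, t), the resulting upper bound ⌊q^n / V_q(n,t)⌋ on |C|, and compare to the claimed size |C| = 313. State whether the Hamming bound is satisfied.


V_q(n, t) = 277, q^n = 65536, Hamming bound = 236, |C| = 313 > bound (violated).

Step 1: Compute V_q(n, t) = Σ_{j=0}^2 C(n, j) (q−1)^j.
  j = 0: C(8,0)·(3)^0 = 1·1 = 1.
  j = 1: C(8,1)·(3)^1 = 8·3 = 24.
  j = 2: C(8,2)·(3)^2 = 28·9 = 252.
  V_q(n, t) = 1 + 24 + 252 = 277.
Step 2: q^n = 4^8 = 65536.
Step 3: Hamming bound ⌊q^n / V_q(n,t)⌋ = ⌊65536/277⌋ = 236.
Step 4: Compare |C| = 313 to 236: violated.
The claimed |C| lies above the Hamming bound, so no 4-ary code of length 8 with d ≥ 5 can have 313 codewords.


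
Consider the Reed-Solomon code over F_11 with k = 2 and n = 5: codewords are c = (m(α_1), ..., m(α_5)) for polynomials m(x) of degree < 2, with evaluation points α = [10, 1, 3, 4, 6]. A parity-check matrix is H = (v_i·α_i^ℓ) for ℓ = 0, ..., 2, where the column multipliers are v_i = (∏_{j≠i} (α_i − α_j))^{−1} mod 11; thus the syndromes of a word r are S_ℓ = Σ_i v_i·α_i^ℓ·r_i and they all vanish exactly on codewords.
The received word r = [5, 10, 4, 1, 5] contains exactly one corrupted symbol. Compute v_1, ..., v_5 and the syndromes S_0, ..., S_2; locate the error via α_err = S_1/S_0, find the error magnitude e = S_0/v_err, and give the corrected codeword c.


S = (10, 5, 8), error at position 5, error magnitude e = 10, c = [5, 10, 4, 1, 6].

Step 1: column multipliers v_i = (∏_{j≠i}(α_i − α_j))^{−1} mod 11.
  i = 1 (α = 10): (10−1)(10−3)(10−4)(10−6) = 9·7·6·4 = 1512 ≡ 5, so v_1 = 5^{−1} = 9 (mod 11).
  i = 2 (α = 1): (1−10)(1−3)(1−4)(1−6) = (−9)·(−2)·(−3)·(−5) = 270 ≡ 6, so v_2 = 6^{−1} = 2 (mod 11).
  i = 3 (α = 3): (3−10)(3−1)(3−4)(3−6) = (−7)·2·(−1)·(−3) = −42 ≡ 2, so v_3 = 2^{−1} = 6 (mod 11).
  i = 4 (α = 4): (4−10)(4−1)(4−3)(4−6) = (−6)·3·1·(−2) = 36 ≡ 3, so v_4 = 3^{−1} = 4 (mod 11).
  i = 5 (α = 6): (6−10)(6−1)(6−3)(6−4) = (−4)·5·3·2 = −120 ≡ 1, so v_5 = 1^{−1} = 1 (mod 11).
  v = [9, 2, 6, 4, 1].
Step 2: syndromes of r = [5, 10, 4, 1, 5] (all sums mod 11).
  S_0 = Σ v_i r_i = 9·5 + 2·10 + 6·4 + 4·1 + 1·5 = 98 ≡ 10.
  S_1 = Σ v_i α_i r_i = 9·10·5 + 2·1·10 + 6·3·4 + 4·4·1 + 1·6·5 = 588 ≡ 5.
  α_i^2 mod 11 = [1, 1, 9, 5, 3].
  S_2 = Σ v_i α_i^2 r_i = 9·1·5 + 2·1·10 + 6·9·4 + 4·5·1 + 1·3·5 = 316 ≡ 8.
  S = (10, 5, 8) ≠ 0, so r is not a codeword (an error is present).
Step 3: locate the error. For a single error e at position i, S_ℓ = v_i·e·α_i^ℓ, so α_err = S_1/S_0.
  S_0^{−1} = 10^{−1} = 10 (mod 11), so α_err = 5·10 = 50 ≡ 6 = α_5. Error position i = 5.
  Consistency check: S_2/S_1 = 8·9 = 72 ≡ 6 = α_err ✓ (single-error assumption holds).
Step 4: error magnitude e = S_0/v_5 = S_0·∏_{j≠5}(α_5 − α_j) = 10·1 = 10 ≡ 10 (mod 11).
Step 5: correct position 5: c_5 = r_5 − e = 5 − 10 ≡ 6 (mod 11). Hence c = [5, 10, 4, 1, 6].
  Check: interpolating c through the α_i gives m(x) = 2 + 8·x (degree < 2) with m(α_i) = c_i for every i, so c is indeed a codeword.


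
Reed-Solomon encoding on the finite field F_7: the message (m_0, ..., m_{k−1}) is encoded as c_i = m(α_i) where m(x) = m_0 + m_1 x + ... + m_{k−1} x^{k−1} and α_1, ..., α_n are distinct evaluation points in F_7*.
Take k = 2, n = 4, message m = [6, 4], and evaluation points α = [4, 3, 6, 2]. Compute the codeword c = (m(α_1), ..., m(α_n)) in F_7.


c = [1, 4, 2, 0]

Message polynomial: m(x) = 6 + 4·x (mod 7).
For each evaluation point α_i, compute m(α_i) mod 7:
  α_1 = 4: Horner steps 4 → 1, so m(4) = 1.
  α_2 = 3: Horner steps 4 → 4, so m(3) = 4.
  α_3 = 6: Horner steps 4 → 2, so m(6) = 2.
  α_4 = 2: Horner steps 4 → 0, so m(2) = 0.
Codeword c = [1, 4, 2, 0] ∈ F_7^4.


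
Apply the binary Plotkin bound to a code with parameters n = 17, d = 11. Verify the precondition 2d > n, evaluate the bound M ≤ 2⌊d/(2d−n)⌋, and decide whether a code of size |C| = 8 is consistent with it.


Plotkin bound M ≤ 4; given |C| = 8 > bound (violated).

Check applicability: 2d = 22, n = 17.
2d − n = 5 > 0, so Plotkin applies.
Compute d/(2d−n) = 11/5 ≈ 2.2000.
⌊d/(2d−n)⌋ = 2.
Plotkin bound: M ≤ 2·2 = 4.
Given |C| = 8, check: VIOLATED.
This |C| is above the Plotkin bound, so no binary code with n = 17, d = 11 and 8 codewords exists.


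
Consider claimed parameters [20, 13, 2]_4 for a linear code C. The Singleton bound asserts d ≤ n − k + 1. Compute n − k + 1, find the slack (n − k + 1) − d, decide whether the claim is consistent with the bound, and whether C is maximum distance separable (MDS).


Singleton RHS = n − k + 1 = 8, slack = 6, bound satisfied, not MDS.

Singleton bound: d ≤ n − k + 1.
Here n = 20, k = 13, so n − k + 1 = 8.
Given d = 2, check d ≤ 8: YES.
Slack = (n − k + 1) − d = 6.
The code is NOT MDS (slack = 6 > 0).
Description: the claimed parameters are [20, 13, 2]_4; such a code would be non-MDS.


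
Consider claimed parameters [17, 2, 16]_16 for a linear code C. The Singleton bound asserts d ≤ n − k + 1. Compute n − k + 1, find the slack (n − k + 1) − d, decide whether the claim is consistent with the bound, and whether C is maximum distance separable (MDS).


Singleton RHS = n − k + 1 = 16, slack = 0, bound satisfied, MDS.

Singleton bound: d ≤ n − k + 1.
Here n = 17, k = 2, so n − k + 1 = 16.
Given d = 16, check d ≤ 16: YES.
Slack = (n − k + 1) − d = 0.
The code is MDS (slack = 0).
Description: the claimed parameters are [17, 2, 16]_16; such a code would be MDS (meets Singleton bound).


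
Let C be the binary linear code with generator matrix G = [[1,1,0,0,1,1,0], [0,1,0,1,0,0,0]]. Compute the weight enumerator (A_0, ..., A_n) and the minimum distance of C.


Weight distribution: A_0 = 1, A_2 = 1, A_4 = 2. Minimum distance d = 2.

Enumerate all 2^2 = 4 messages m ∈ F_2^2.
For each, compute codeword c = mG in F_2^7, then tally its weight.
  m = 00 → c = 0000000, weight = 0.
  m = 10 → c = 1100110, weight = 4.
  m = 01 → c = 0101000, weight = 2.
  m = 11 → c = 1001110, weight = 4.
Tally weights:
  weight 0: 1 codewords.
  weight 2: 1 codewords.
  weight 4: 2 codewords.
Minimum distance d = smallest w > 0 with A_w > 0 = 2.
Sanity: Σ A_w = 4 = 2^2 = 4 ✓.


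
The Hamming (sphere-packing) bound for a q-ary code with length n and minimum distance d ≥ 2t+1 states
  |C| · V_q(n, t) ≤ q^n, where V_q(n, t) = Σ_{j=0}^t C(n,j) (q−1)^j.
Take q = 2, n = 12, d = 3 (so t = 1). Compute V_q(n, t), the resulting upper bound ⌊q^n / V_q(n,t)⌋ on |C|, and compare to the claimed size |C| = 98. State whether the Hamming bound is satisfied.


V_q(n, t) = 13, q^n = 4096, Hamming bound = 315, |C| = 98 ≤ bound (satisfied).

Step 1: Compute V_q(n, t) = Σ_{j=0}^1 C(n, j) (q−1)^j.
  j = 0: C(12,0)·(1)^0 = 1·1 = 1.
  j = 1: C(12,1)·(1)^1 = 12·1 = 12.
  V_q(n, t) = 1 + 12 = 13.
Step 2: q^n = 2^12 = 4096.
Step 3: Hamming bound ⌊q^n / V_q(n,t)⌋ = ⌊4096/13⌋ = 315.
Step 4: Compare |C| = 98 to 315: satisfied.
The claimed |C| lies below the Hamming bound.


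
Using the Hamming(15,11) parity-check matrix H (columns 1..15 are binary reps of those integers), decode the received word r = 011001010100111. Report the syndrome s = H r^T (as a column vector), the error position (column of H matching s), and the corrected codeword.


s = (1, 0, 0, 1)^T, error position = 9, corrected codeword c = 011001011100111

Compute s = H r^T mod 2 one row at a time:
  s_1 = 1 + 0 + 1 + 0 + 0 + 1 + 1 + 1 = 5 ≡ 1 (mod 2).
  s_2 = 0 + 0 + 1 + 0 + 0 + 1 + 1 + 1 = 4 ≡ 0 (mod 2).
  s_3 = 1 + 1 + 1 + 0 + 1 + 0 + 1 + 1 = 6 ≡ 0 (mod 2).
  s_4 = 0 + 1 + 0 + 0 + 0 + 0 + 1 + 1 = 3 ≡ 1 (mod 2).
s = (1, 0, 0, 1)^T — this equals column 9 of H (binary 1001), so error is at position 9.
Correct: flip bit 9 of r = 011001010100111 to get c = 011001011100111.


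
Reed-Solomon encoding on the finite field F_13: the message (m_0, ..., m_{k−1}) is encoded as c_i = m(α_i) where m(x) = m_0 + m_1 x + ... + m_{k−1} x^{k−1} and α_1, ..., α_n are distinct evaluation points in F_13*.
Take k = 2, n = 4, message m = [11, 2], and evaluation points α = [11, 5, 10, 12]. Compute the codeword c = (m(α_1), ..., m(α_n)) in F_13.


c = [7, 8, 5, 9]

Message polynomial: m(x) = 11 + 2·x (mod 13).
For each evaluation point α_i, compute m(α_i) mod 13:
  α_1 = 11: Horner steps 2 → 7, so m(11) = 7.
  α_2 = 5: Horner steps 2 → 8, so m(5) = 8.
  α_3 = 10: Horner steps 2 → 5, so m(10) = 5.
  α_4 = 12: Horner steps 2 → 9, so m(12) = 9.
Codeword c = [7, 8, 5, 9] ∈ F_13^4.


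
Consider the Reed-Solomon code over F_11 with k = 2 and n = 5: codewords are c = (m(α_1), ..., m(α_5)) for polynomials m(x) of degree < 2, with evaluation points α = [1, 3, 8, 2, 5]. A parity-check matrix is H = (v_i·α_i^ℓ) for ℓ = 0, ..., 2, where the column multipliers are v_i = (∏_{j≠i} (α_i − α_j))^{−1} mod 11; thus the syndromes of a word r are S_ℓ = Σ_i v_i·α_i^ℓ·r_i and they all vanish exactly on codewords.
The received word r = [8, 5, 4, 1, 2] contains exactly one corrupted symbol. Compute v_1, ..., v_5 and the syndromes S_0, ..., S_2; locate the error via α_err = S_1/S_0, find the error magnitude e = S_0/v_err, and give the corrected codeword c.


S = (4, 10, 3), error at position 3, error magnitude e = 1, c = [8, 5, 3, 1, 2].

Step 1: column multipliers v_i = (∏_{j≠i}(α_i − α_j))^{−1} mod 11.
  i = 1 (α = 1): (1−3)(1−8)(1−2)(1−5) = (−2)·(−7)·(−1)·(−4) = 56 ≡ 1, so v_1 = 1^{−1} = 1 (mod 11).
  i = 2 (α = 3): (3−1)(3−8)(3−2)(3−5) = 2·(−5)·1·(−2) = 20 ≡ 9, so v_2 = 9^{−1} = 5 (mod 11).
  i = 3 (α = 8): (8−1)(8−3)(8−2)(8−5) = 7·5·6·3 = 630 ≡ 3, so v_3 = 3^{−1} = 4 (mod 11).
  i = 4 (α = 2): (2−1)(2−3)(2−8)(2−5) = 1·(−1)·(−6)·(−3) = −18 ≡ 4, so v_4 = 4^{−1} = 3 (mod 11).
  i = 5 (α = 5): (5−1)(5−3)(5−8)(5−2) = 4·2·(−3)·3 = −72 ≡ 5, so v_5 = 5^{−1} = 9 (mod 11).
  v = [1, 5, 4, 3, 9].
Step 2: syndromes of r = [8, 5, 4, 1, 2] (all sums mod 11).
  S_0 = Σ v_i r_i = 1·8 + 5·5 + 4·4 + 3·1 + 9·2 = 70 ≡ 4.
  S_1 = Σ v_i α_i r_i = 1·1·8 + 5·3·5 + 4·8·4 + 3·2·1 + 9·5·2 = 307 ≡ 10.
  α_i^2 mod 11 = [1, 9, 9, 4, 3].
  S_2 = Σ v_i α_i^2 r_i = 1·1·8 + 5·9·5 + 4·9·4 + 3·4·1 + 9·3·2 = 443 ≡ 3.
  S = (4, 10, 3) ≠ 0, so r is not a codeword (an error is present).
Step 3: locate the error. For a single error e at position i, S_ℓ = v_i·e·α_i^ℓ, so α_err = S_1/S_0.
  S_0^{−1} = 4^{−1} = 3 (mod 11), so α_err = 10·3 = 30 ≡ 8 = α_3. Error position i = 3.
  Consistency check: S_2/S_1 = 3·10 = 30 ≡ 8 = α_err ✓ (single-error assumption holds).
Step 4: error magnitude e = S_0/v_3 = S_0·∏_{j≠3}(α_3 − α_j) = 4·3 = 12 ≡ 1 (mod 11).
Step 5: correct position 3: c_3 = r_3 − e = 4 − 1 ≡ 3 (mod 11). Hence c = [8, 5, 3, 1, 2].
  Check: interpolating c through the α_i gives m(x) = 4 + 4·x (degree < 2) with m(α_i) = c_i for every i, so c is indeed a codeword.


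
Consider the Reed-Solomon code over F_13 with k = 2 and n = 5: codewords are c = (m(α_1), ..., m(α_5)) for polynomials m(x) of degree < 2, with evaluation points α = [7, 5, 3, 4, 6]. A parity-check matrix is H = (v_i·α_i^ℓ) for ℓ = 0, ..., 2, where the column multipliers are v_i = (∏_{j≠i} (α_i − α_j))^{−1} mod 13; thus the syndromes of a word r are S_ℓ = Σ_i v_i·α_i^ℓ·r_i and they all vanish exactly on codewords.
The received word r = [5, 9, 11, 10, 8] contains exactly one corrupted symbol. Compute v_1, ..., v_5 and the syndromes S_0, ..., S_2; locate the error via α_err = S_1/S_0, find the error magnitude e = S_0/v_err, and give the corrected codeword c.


S = (1, 7, 10), error at position 1, error magnitude e = 11, c = [7, 9, 11, 10, 8].

Step 1: column multipliers v_i = (∏_{j≠i}(α_i − α_j))^{−1} mod 13.
  i = 1 (α = 7): (7−5)(7−3)(7−4)(7−6) = 2·4·3·1 = 24 ≡ 11, so v_1 = 11^{−1} = 6 (mod 13).
  i = 2 (α = 5): (5−7)(5−3)(5−4)(5−6) = (−2)·2·1·(−1) = 4 ≡ 4, so v_2 = 4^{−1} = 10 (mod 13).
  i = 3 (α = 3): (3−7)(3−5)(3−4)(3−6) = (−4)·(−2)·(−1)·(−3) = 24 ≡ 11, so v_3 = 11^{−1} = 6 (mod 13).
  i = 4 (α = 4): (4−7)(4−5)(4−3)(4−6) = (−3)·(−1)·1·(−2) = −6 ≡ 7, so v_4 = 7^{−1} = 2 (mod 13).
  i = 5 (α = 6): (6−7)(6−5)(6−3)(6−4) = (−1)·1·3·2 = −6 ≡ 7, so v_5 = 7^{−1} = 2 (mod 13).
  v = [6, 10, 6, 2, 2].
Step 2: syndromes of r = [5, 9, 11, 10, 8] (all sums mod 13).
  S_0 = Σ v_i r_i = 6·5 + 10·9 + 6·11 + 2·10 + 2·8 = 222 ≡ 1.
  S_1 = Σ v_i α_i r_i = 6·7·5 + 10·5·9 + 6·3·11 + 2·4·10 + 2·6·8 = 1034 ≡ 7.
  α_i^2 mod 13 = [10, 12, 9, 3, 10].
  S_2 = Σ v_i α_i^2 r_i = 6·10·5 + 10·12·9 + 6·9·11 + 2·3·10 + 2·10·8 = 2194 ≡ 10.
  S = (1, 7, 10) ≠ 0, so r is not a codeword (an error is present).
Step 3: locate the error. For a single error e at position i, S_ℓ = v_i·e·α_i^ℓ, so α_err = S_1/S_0.
  S_0^{−1} = 1^{−1} = 1 (mod 13), so α_err = 7·1 = 7 ≡ 7 = α_1. Error position i = 1.
  Consistency check: S_2/S_1 = 10·2 = 20 ≡ 7 = α_err ✓ (single-error assumption holds).
Step 4: error magnitude e = S_0/v_1 = S_0·∏_{j≠1}(α_1 − α_j) = 1·11 = 11 ≡ 11 (mod 13).
Step 5: correct position 1: c_1 = r_1 − e = 5 − 11 ≡ 7 (mod 13). Hence c = [7, 9, 11, 10, 8].
  Check: interpolating c through the α_i gives m(x) = 1 + 12·x (degree < 2) with m(α_i) = c_i for every i, so c is indeed a codeword.


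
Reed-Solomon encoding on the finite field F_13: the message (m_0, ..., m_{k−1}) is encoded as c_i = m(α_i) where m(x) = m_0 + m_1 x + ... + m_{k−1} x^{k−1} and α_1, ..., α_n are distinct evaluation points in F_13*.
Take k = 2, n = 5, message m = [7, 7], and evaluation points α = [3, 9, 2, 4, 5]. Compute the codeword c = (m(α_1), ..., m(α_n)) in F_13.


c = [2, 5, 8, 9, 3]

Message polynomial: m(x) = 7 + 7·x (mod 13).
For each evaluation point α_i, compute m(α_i) mod 13:
  α_1 = 3: Horner steps 7 → 2, so m(3) = 2.
  α_2 = 9: Horner steps 7 → 5, so m(9) = 5.
  α_3 = 2: Horner steps 7 → 8, so m(2) = 8.
  α_4 = 4: Horner steps 7 → 9, so m(4) = 9.
  α_5 = 5: Horner steps 7 → 3, so m(5) = 3.
Codeword c = [2, 5, 8, 9, 3] ∈ F_13^5.


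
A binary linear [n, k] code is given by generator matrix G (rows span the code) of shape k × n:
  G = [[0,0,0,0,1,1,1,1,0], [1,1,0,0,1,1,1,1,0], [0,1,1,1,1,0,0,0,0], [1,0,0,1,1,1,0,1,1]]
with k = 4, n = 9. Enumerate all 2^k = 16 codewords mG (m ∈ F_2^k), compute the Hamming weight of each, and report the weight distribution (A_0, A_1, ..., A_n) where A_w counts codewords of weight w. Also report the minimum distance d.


Weight distribution: A_0 = 1, A_2 = 1, A_4 = 7, A_6 = 7. Minimum distance d = 2.

Enumerate all 2^4 = 16 messages m ∈ F_2^4.
For each, compute codeword c = mG in F_2^9, then tally its weight.
  m = 0000 → c = 000000000, weight = 0.
  m = 1000 → c = 000011110, weight = 4.
  m = 0100 → c = 110011110, weight = 6.
  m = 1100 → c = 110000000, weight = 2.
  m = 0010 → c = 011110000, weight = 4.
  m = 1010 → c = 011101110, weight = 6.
  m = 0110 → c = 101101110, weight = 6.
  m = 1110 → c = 101110000, weight = 4.
  m = 0001 → c = 100111011, weight = 6.
  m = 1001 → c = 100100101, weight = 4.
  m = 0101 → c = 010100101, weight = 4.
  m = 1101 → c = 010111011, weight = 6.
  m = 0011 → c = 111001011, weight = 6.
  m = 1011 → c = 111010101, weight = 6.
  m = 0111 → c = 001010101, weight = 4.
  m = 1111 → c = 001001011, weight = 4.
Tally weights:
  weight 0: 1 codewords.
  weight 2: 1 codewords.
  weight 4: 7 codewords.
  weight 6: 7 codewords.
Minimum distance d = smallest w > 0 with A_w > 0 = 2.
Sanity: Σ A_w = 16 = 2^4 = 16 ✓.


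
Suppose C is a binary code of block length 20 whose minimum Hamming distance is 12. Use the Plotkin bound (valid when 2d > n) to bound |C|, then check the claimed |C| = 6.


Plotkin bound M ≤ 6; given |C| = 6 ≤ bound (satisfied).

Check applicability: 2d = 24, n = 20.
2d − n = 4 > 0, so Plotkin applies.
Compute d/(2d−n) = 12/4 ≈ 3.0000.
⌊d/(2d−n)⌋ = 3.
Plotkin bound: M ≤ 2·3 = 6.
Given |C| = 6, check: satisfied.
This |C| is at the Plotkin bound.


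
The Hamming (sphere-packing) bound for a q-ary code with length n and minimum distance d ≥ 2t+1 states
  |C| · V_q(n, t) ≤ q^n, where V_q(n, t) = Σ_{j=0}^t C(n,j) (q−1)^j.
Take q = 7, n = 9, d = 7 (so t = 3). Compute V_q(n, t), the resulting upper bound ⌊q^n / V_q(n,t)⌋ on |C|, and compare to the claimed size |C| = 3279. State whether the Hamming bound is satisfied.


V_q(n, t) = 19495, q^n = 40353607, Hamming bound = 2069, |C| = 3279 > bound (violated).

Step 1: Compute V_q(n, t) = Σ_{j=0}^3 C(n, j) (q−1)^j.
  j = 0: C(9,0)·(6)^0 = 1·1 = 1.
  j = 1: C(9,1)·(6)^1 = 9·6 = 54.
  j = 2: C(9,2)·(6)^2 = 36·36 = 1296.
  j = 3: C(9,3)·(6)^3 = 84·216 = 18144.
  V_q(n, t) = 1 + 54 + 1296 + 18144 = 19495.
Step 2: q^n = 7^9 = 40353607.
Step 3: Hamming bound ⌊q^n / V_q(n,t)⌋ = ⌊40353607/19495⌋ = 2069.
Step 4: Compare |C| = 3279 to 2069: violated.
The claimed |C| lies above the Hamming bound, so no 7-ary code of length 9 with d ≥ 7 can have 3279 codewords.
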